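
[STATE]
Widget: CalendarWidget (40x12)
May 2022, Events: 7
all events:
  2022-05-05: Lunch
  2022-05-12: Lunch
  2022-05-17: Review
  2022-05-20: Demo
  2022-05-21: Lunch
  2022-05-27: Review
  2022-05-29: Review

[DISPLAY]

                May 2022                
Mo Tu We Th Fr Sa Su                    
                   1                    
 2  3  4  5*  6  7  8                   
 9 10 11 12* 13 14 15                   
16 17* 18 19 20* 21* 22                 
23 24 25 26 27* 28 29*                  
30 31                                   
                                        
                                        
                                        
                                        


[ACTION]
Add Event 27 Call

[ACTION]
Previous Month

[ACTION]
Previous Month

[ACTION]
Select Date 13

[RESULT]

               March 2022               
Mo Tu We Th Fr Sa Su                    
    1  2  3  4  5  6                    
 7  8  9 10 11 12 [13]                  
14 15 16 17 18 19 20                    
21 22 23 24 25 26 27                    
28 29 30 31                             
                                        
                                        
                                        
                                        
                                        


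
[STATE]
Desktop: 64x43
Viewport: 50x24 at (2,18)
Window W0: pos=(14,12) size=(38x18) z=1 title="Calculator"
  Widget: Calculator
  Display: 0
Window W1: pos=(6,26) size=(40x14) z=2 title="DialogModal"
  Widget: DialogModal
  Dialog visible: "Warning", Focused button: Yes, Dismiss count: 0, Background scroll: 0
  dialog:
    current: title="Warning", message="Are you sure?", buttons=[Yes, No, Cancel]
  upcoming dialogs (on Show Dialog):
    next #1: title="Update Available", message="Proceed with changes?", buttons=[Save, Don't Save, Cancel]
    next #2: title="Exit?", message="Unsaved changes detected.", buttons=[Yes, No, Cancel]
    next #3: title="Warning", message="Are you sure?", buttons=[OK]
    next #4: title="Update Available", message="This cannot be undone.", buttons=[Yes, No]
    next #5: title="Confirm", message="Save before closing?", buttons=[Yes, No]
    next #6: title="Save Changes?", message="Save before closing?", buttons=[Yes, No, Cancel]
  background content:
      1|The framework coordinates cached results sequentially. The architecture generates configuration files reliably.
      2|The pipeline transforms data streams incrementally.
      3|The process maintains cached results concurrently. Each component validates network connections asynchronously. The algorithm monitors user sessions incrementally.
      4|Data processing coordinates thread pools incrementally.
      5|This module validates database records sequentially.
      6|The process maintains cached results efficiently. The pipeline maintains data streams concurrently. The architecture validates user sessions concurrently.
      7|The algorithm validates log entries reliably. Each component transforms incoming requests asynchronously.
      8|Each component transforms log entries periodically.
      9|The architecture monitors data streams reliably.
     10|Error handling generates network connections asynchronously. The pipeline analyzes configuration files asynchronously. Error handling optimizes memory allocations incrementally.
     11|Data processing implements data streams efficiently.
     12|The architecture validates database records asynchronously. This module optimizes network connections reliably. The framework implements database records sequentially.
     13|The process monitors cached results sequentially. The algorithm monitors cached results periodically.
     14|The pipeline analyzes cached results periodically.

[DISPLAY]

            ┃├───┼───┼───┼───┤                   ┃
            ┃│ 4 │ 5 │ 6 │ × │                   ┃
            ┃├───┼───┼───┼───┤                   ┃
            ┃│ 1 │ 2 │ 3 │ - │                   ┃
            ┃├───┼───┼───┼───┤                   ┃
            ┃│ 0 │ . │ = │ + │                   ┃
            ┃├───┼───┼───┼───┤                   ┃
            ┃│ C │ MC│ MR│ M+│                   ┃
    ┏━━━━━━━━━━━━━━━━━━━━━━━━━━━━━━━━━━━━━━┓     ┃
    ┃ DialogModal                          ┃     ┃
    ┠──────────────────────────────────────┨     ┃
    ┃The framework coordinates cached resul┃━━━━━┛
    ┃The pipeline transforms data streams i┃      
    ┃The pro┌─────────────────────┐esults c┃      
    ┃Data pr│       Warning       │read poo┃      
    ┃This mo│    Are you sure?    │ records┃      
    ┃The pro│ [Yes]  No   Cancel  │esults e┃      
    ┃The alg└─────────────────────┘tries re┃      
    ┃Each component transforms log entries ┃      
    ┃The architecture monitors data streams┃      
    ┃Error handling generates network conne┃      
    ┗━━━━━━━━━━━━━━━━━━━━━━━━━━━━━━━━━━━━━━┛      
                                                  
                                                  


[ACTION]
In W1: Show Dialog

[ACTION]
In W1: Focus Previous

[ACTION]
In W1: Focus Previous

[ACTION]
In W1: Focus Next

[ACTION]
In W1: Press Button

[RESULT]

            ┃├───┼───┼───┼───┤                   ┃
            ┃│ 4 │ 5 │ 6 │ × │                   ┃
            ┃├───┼───┼───┼───┤                   ┃
            ┃│ 1 │ 2 │ 3 │ - │                   ┃
            ┃├───┼───┼───┼───┤                   ┃
            ┃│ 0 │ . │ = │ + │                   ┃
            ┃├───┼───┼───┼───┤                   ┃
            ┃│ C │ MC│ MR│ M+│                   ┃
    ┏━━━━━━━━━━━━━━━━━━━━━━━━━━━━━━━━━━━━━━┓     ┃
    ┃ DialogModal                          ┃     ┃
    ┠──────────────────────────────────────┨     ┃
    ┃The framework coordinates cached resul┃━━━━━┛
    ┃The pipeline transforms data streams i┃      
    ┃The process maintains cached results c┃      
    ┃Data processing coordinates thread poo┃      
    ┃This module validates database records┃      
    ┃The process maintains cached results e┃      
    ┃The algorithm validates log entries re┃      
    ┃Each component transforms log entries ┃      
    ┃The architecture monitors data streams┃      
    ┃Error handling generates network conne┃      
    ┗━━━━━━━━━━━━━━━━━━━━━━━━━━━━━━━━━━━━━━┛      
                                                  
                                                  


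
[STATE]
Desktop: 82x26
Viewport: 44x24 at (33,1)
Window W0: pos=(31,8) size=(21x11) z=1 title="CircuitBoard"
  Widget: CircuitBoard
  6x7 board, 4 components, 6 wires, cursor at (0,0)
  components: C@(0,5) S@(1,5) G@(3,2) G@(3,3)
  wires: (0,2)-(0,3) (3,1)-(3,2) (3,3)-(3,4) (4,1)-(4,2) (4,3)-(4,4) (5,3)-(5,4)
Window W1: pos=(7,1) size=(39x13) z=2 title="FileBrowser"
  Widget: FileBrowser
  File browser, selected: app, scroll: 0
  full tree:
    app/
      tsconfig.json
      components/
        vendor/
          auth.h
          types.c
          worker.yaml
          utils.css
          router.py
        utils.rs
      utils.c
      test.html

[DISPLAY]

━━━━━━━━━━━━┓                               
            ┃                               
────────────┨                               
            ┃                               
            ┃                               
            ┃                               
            ┃                               
            ┃━━━━━┓                         
            ┃     ┃                         
            ┃─────┨                         
            ┃     ┃                         
            ┃─ ·  ┃                         
━━━━━━━━━━━━┛     ┃                         
                  ┃                         
                  ┃                         
                  ┃                         
                  ┃                         
━━━━━━━━━━━━━━━━━━┛                         
                                            
                                            
                                            
                                            
                                            
                                            


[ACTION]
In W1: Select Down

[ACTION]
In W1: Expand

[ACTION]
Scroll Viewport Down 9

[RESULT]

            ┃                               
────────────┨                               
            ┃                               
            ┃                               
            ┃                               
            ┃                               
            ┃━━━━━┓                         
            ┃     ┃                         
            ┃─────┨                         
            ┃     ┃                         
            ┃─ ·  ┃                         
━━━━━━━━━━━━┛     ┃                         
                  ┃                         
                  ┃                         
                  ┃                         
                  ┃                         
━━━━━━━━━━━━━━━━━━┛                         
                                            
                                            
                                            
                                            
                                            
                                            
                                            


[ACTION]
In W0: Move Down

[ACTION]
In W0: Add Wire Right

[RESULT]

            ┃                               
────────────┨                               
            ┃                               
            ┃                               
            ┃                               
            ┃                               
            ┃━━━━━┓                         
            ┃     ┃                         
            ┃─────┨                         
            ┃     ┃                         
            ┃─ ·  ┃                         
━━━━━━━━━━━━┛     ┃                         
  [.]─ ·          ┃                         
                  ┃                         
                  ┃                         
                  ┃                         
━━━━━━━━━━━━━━━━━━┛                         
                                            
                                            
                                            
                                            
                                            
                                            
                                            


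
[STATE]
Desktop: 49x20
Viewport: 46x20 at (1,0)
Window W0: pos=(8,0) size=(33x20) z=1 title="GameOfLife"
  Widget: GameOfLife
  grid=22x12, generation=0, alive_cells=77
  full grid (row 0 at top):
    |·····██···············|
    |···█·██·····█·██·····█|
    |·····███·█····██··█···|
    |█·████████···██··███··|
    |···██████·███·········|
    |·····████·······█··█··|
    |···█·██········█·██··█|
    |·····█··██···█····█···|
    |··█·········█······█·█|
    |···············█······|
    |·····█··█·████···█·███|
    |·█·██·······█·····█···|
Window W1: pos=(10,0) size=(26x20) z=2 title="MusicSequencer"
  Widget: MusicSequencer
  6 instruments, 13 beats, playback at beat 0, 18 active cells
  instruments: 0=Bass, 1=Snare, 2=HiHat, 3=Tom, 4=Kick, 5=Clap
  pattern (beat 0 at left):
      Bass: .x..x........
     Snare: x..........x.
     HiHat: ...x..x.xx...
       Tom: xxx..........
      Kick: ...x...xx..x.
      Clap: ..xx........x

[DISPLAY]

       ┏━┏━━━━━━━━━━━━━━━━━━━━━━━━┓━━━━┓      
       ┃ ┃ MusicSequencer         ┃    ┃      
       ┠─┠────────────────────────┨────┨      
       ┃G┃      ▼123456789012     ┃    ┃      
       ┃·┃  Bass·█··█········     ┃    ┃      
       ┃·┃ Snare█··········█·     ┃    ┃      
       ┃·┃ HiHat···█··█·██···     ┃    ┃      
       ┃█┃   Tom███··········     ┃    ┃      
       ┃·┃  Kick···█···██··█·     ┃    ┃      
       ┃·┃  Clap··██········█     ┃    ┃      
       ┃·┃                        ┃    ┃      
       ┃·┃                        ┃    ┃      
       ┃·┃                        ┃    ┃      
       ┃·┃                        ┃    ┃      
       ┃·┃                        ┃    ┃      
       ┃·┃                        ┃    ┃      
       ┃ ┃                        ┃    ┃      
       ┃ ┃                        ┃    ┃      
       ┃ ┃                        ┃    ┃      
       ┗━┗━━━━━━━━━━━━━━━━━━━━━━━━┛━━━━┛      


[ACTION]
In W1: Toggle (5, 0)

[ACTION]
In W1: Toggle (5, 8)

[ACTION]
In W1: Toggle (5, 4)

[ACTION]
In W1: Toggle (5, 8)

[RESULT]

       ┏━┏━━━━━━━━━━━━━━━━━━━━━━━━┓━━━━┓      
       ┃ ┃ MusicSequencer         ┃    ┃      
       ┠─┠────────────────────────┨────┨      
       ┃G┃      ▼123456789012     ┃    ┃      
       ┃·┃  Bass·█··█········     ┃    ┃      
       ┃·┃ Snare█··········█·     ┃    ┃      
       ┃·┃ HiHat···█··█·██···     ┃    ┃      
       ┃█┃   Tom███··········     ┃    ┃      
       ┃·┃  Kick···█···██··█·     ┃    ┃      
       ┃·┃  Clap█·███·······█     ┃    ┃      
       ┃·┃                        ┃    ┃      
       ┃·┃                        ┃    ┃      
       ┃·┃                        ┃    ┃      
       ┃·┃                        ┃    ┃      
       ┃·┃                        ┃    ┃      
       ┃·┃                        ┃    ┃      
       ┃ ┃                        ┃    ┃      
       ┃ ┃                        ┃    ┃      
       ┃ ┃                        ┃    ┃      
       ┗━┗━━━━━━━━━━━━━━━━━━━━━━━━┛━━━━┛      


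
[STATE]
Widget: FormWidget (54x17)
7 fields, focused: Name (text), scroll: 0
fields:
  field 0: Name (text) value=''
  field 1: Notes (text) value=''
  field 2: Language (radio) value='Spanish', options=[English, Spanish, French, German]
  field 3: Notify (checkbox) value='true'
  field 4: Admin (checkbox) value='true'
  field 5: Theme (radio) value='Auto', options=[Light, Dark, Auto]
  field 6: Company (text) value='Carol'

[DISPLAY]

> Name:       [                                      ]
  Notes:      [                                      ]
  Language:   ( ) English  (●) Spanish  ( ) French  ( 
  Notify:     [x]                                     
  Admin:      [x]                                     
  Theme:      ( ) Light  ( ) Dark  (●) Auto           
  Company:    [Carol                                 ]
                                                      
                                                      
                                                      
                                                      
                                                      
                                                      
                                                      
                                                      
                                                      
                                                      


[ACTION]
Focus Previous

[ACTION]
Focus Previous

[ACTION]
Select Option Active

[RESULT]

  Name:       [                                      ]
  Notes:      [                                      ]
  Language:   ( ) English  (●) Spanish  ( ) French  ( 
  Notify:     [x]                                     
  Admin:      [x]                                     
> Theme:      ( ) Light  ( ) Dark  (●) Auto           
  Company:    [Carol                                 ]
                                                      
                                                      
                                                      
                                                      
                                                      
                                                      
                                                      
                                                      
                                                      
                                                      


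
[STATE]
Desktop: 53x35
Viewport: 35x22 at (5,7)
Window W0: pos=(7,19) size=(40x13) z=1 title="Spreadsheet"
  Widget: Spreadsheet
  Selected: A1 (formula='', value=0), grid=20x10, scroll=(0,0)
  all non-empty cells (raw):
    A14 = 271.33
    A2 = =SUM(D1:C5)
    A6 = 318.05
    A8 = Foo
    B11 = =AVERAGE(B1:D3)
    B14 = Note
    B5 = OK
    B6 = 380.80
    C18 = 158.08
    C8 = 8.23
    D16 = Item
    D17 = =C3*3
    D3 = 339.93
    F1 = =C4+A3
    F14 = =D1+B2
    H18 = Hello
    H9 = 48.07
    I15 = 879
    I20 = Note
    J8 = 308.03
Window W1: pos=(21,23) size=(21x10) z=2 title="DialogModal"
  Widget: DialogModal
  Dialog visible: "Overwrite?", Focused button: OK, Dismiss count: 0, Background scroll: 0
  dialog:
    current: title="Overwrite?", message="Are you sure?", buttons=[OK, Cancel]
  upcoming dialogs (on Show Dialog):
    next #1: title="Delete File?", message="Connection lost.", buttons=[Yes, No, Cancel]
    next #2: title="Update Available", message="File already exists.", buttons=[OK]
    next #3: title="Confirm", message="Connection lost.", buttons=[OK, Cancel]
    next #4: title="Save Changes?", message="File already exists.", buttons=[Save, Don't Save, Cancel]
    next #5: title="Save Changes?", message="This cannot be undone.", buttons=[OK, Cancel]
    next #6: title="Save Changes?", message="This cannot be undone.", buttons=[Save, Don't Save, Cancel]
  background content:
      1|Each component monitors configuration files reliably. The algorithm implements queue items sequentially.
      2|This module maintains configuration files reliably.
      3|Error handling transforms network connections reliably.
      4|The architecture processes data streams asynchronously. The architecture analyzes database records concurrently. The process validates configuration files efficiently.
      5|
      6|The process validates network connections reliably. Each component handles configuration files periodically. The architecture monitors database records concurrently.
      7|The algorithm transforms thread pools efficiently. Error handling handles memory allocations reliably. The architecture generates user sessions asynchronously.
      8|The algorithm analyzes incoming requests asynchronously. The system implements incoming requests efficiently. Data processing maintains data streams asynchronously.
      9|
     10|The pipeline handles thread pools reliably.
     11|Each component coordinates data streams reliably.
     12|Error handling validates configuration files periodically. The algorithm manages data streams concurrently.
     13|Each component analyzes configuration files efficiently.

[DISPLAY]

                                   
                                   
                                   
                                   
                                   
                                   
                                   
                                   
                                   
                                   
                                   
                                   
  ┏━━━━━━━━━━━━━━━━━━━━━━━━━━━━━━━━
  ┃ Spreadsheet                    
  ┠────────────────────────────────
  ┃A1:                             
  ┃       A     ┏━━━━━━━━━━━━━━━━━━
  ┃-------------┃ DialogModal      
  ┃  1      [0] ┠──────────────────
  ┃  2   339.93 ┃Ea┌─────────────┐n
  ┃  3        0 ┃Th│  Overwrite? │a
  ┃  4        0 ┃Er│Are you sure?│a


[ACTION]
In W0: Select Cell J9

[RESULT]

                                   
                                   
                                   
                                   
                                   
                                   
                                   
                                   
                                   
                                   
                                   
                                   
  ┏━━━━━━━━━━━━━━━━━━━━━━━━━━━━━━━━
  ┃ Spreadsheet                    
  ┠────────────────────────────────
  ┃J9:                             
  ┃       A     ┏━━━━━━━━━━━━━━━━━━
  ┃-------------┃ DialogModal      
  ┃  1        0 ┠──────────────────
  ┃  2   339.93 ┃Ea┌─────────────┐n
  ┃  3        0 ┃Th│  Overwrite? │a
  ┃  4        0 ┃Er│Are you sure?│a


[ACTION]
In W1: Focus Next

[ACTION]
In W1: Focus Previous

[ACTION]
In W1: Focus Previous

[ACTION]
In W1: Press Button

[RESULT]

                                   
                                   
                                   
                                   
                                   
                                   
                                   
                                   
                                   
                                   
                                   
                                   
  ┏━━━━━━━━━━━━━━━━━━━━━━━━━━━━━━━━
  ┃ Spreadsheet                    
  ┠────────────────────────────────
  ┃J9:                             
  ┃       A     ┏━━━━━━━━━━━━━━━━━━
  ┃-------------┃ DialogModal      
  ┃  1        0 ┠──────────────────
  ┃  2   339.93 ┃Each component mon
  ┃  3        0 ┃This module mainta
  ┃  4        0 ┃Error handling tra


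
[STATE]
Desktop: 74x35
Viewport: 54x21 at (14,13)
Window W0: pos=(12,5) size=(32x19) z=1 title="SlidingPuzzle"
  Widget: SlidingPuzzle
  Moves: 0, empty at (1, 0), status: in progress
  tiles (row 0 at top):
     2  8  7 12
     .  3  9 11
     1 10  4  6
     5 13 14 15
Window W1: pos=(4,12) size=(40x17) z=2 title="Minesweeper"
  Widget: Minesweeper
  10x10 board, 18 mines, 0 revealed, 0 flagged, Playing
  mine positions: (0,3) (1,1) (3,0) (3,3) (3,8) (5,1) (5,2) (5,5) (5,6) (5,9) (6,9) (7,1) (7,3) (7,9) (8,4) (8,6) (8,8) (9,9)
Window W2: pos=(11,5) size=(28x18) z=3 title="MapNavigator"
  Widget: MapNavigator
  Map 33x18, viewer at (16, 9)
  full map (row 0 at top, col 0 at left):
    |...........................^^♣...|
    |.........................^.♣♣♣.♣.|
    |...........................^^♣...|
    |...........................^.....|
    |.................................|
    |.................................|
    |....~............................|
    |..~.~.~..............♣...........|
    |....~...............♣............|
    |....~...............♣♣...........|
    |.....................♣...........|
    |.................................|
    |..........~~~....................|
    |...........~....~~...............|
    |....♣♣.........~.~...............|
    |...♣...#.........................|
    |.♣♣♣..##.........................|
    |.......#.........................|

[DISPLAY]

.~..............♣.......┃    ┃                        
...............♣........┃────┨                        
...........@...♣♣.......┃    ┃                        
................♣.......┃    ┃                        
........................┃    ┃                        
.....~~~................┃    ┃                        
......~....~~...........┃    ┃                        
♣.........~.~...........┃    ┃                        
..#.....................┃    ┃                        
━━━━━━━━━━━━━━━━━━━━━━━━┛    ┃                        
■                            ┃                        
■                            ┃                        
                             ┃                        
                             ┃                        
                             ┃                        
━━━━━━━━━━━━━━━━━━━━━━━━━━━━━┛                        
                                                      
                                                      
                                                      
                                                      
                                                      


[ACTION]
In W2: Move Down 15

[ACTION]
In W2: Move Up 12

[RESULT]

......................^.┃    ┃                        
........................┃────┨                        
...........@............┃    ┃                        
........................┃    ┃                        
.~..............♣.......┃    ┃                        
...............♣........┃    ┃                        
...............♣♣.......┃    ┃                        
................♣.......┃    ┃                        
........................┃    ┃                        
━━━━━━━━━━━━━━━━━━━━━━━━┛    ┃                        
■                            ┃                        
■                            ┃                        
                             ┃                        
                             ┃                        
                             ┃                        
━━━━━━━━━━━━━━━━━━━━━━━━━━━━━┛                        
                                                      
                                                      
                                                      
                                                      
                                                      


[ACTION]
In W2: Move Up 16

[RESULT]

                        ┃    ┃                        
                        ┃────┨                        
...........@..........^^┃    ┃                        
....................^.♣♣┃    ┃                        
......................^^┃    ┃                        
......................^.┃    ┃                        
........................┃    ┃                        
........................┃    ┃                        
........................┃    ┃                        
━━━━━━━━━━━━━━━━━━━━━━━━┛    ┃                        
■                            ┃                        
■                            ┃                        
                             ┃                        
                             ┃                        
                             ┃                        
━━━━━━━━━━━━━━━━━━━━━━━━━━━━━┛                        
                                                      
                                                      
                                                      
                                                      
                                                      


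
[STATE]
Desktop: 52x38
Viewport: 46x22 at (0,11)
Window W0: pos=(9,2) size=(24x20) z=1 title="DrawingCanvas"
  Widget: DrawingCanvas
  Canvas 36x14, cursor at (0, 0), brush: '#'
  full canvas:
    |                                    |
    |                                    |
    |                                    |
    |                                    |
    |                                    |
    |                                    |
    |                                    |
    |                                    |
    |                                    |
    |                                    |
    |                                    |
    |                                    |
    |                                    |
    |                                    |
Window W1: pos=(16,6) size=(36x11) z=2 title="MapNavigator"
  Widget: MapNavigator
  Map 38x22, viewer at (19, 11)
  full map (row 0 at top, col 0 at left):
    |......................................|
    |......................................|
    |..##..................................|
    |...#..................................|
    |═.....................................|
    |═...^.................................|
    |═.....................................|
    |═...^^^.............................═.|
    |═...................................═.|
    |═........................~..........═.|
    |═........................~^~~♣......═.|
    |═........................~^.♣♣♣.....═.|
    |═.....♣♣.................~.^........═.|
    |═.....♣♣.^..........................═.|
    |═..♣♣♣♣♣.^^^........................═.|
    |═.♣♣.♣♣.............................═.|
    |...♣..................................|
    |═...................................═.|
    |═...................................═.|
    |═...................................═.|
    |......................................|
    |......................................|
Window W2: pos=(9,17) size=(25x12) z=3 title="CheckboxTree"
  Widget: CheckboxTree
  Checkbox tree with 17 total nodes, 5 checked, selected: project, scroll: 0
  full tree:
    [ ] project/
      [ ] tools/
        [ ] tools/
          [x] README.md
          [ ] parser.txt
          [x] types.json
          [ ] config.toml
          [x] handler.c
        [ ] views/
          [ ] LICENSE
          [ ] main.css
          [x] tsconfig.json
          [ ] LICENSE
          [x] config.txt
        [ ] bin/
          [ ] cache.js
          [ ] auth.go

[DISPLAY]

         ┃      ┃.......................~^~~♣.
         ┃      ┃.................@.....~^.♣♣♣
         ┃      ┃....♣♣.................~.^...
         ┃      ┃....♣♣.^.....................
         ┃      ┃.♣♣♣♣♣.^^^...................
         ┃      ┗━━━━━━━━━━━━━━━━━━━━━━━━━━━━━
         ┏━━━━━━━━━━━━━━━━━━━━━━━┓            
         ┃ CheckboxTree          ┃            
         ┠───────────────────────┨            
         ┃>[-] project/          ┃            
         ┃   [-] tools/          ┃            
         ┃     [-] tools/        ┃            
         ┃       [x] README.md   ┃            
         ┃       [ ] parser.txt  ┃            
         ┃       [x] types.json  ┃            
         ┃       [ ] config.toml ┃            
         ┃       [x] handler.c   ┃            
         ┗━━━━━━━━━━━━━━━━━━━━━━━┛            
                                              
                                              
                                              
                                              


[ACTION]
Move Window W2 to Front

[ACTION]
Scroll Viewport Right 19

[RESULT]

   ┃      ┃.......................~^~~♣......┃
   ┃      ┃.................@.....~^.♣♣♣.....┃
   ┃      ┃....♣♣.................~.^........┃
   ┃      ┃....♣♣.^..........................┃
   ┃      ┃.♣♣♣♣♣.^^^........................┃
   ┃      ┗━━━━━━━━━━━━━━━━━━━━━━━━━━━━━━━━━━┛
   ┏━━━━━━━━━━━━━━━━━━━━━━━┓                  
   ┃ CheckboxTree          ┃                  
   ┠───────────────────────┨                  
   ┃>[-] project/          ┃                  
   ┃   [-] tools/          ┃                  
   ┃     [-] tools/        ┃                  
   ┃       [x] README.md   ┃                  
   ┃       [ ] parser.txt  ┃                  
   ┃       [x] types.json  ┃                  
   ┃       [ ] config.toml ┃                  
   ┃       [x] handler.c   ┃                  
   ┗━━━━━━━━━━━━━━━━━━━━━━━┛                  
                                              
                                              
                                              
                                              


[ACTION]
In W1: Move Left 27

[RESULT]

   ┃      ┃                 ═................┃
   ┃      ┃                 @................┃
   ┃      ┃                 ═.....♣♣.........┃
   ┃      ┃                 ═.....♣♣.^.......┃
   ┃      ┃                 ═..♣♣♣♣♣.^^^.....┃
   ┃      ┗━━━━━━━━━━━━━━━━━━━━━━━━━━━━━━━━━━┛
   ┏━━━━━━━━━━━━━━━━━━━━━━━┓                  
   ┃ CheckboxTree          ┃                  
   ┠───────────────────────┨                  
   ┃>[-] project/          ┃                  
   ┃   [-] tools/          ┃                  
   ┃     [-] tools/        ┃                  
   ┃       [x] README.md   ┃                  
   ┃       [ ] parser.txt  ┃                  
   ┃       [x] types.json  ┃                  
   ┃       [ ] config.toml ┃                  
   ┃       [x] handler.c   ┃                  
   ┗━━━━━━━━━━━━━━━━━━━━━━━┛                  
                                              
                                              
                                              
                                              


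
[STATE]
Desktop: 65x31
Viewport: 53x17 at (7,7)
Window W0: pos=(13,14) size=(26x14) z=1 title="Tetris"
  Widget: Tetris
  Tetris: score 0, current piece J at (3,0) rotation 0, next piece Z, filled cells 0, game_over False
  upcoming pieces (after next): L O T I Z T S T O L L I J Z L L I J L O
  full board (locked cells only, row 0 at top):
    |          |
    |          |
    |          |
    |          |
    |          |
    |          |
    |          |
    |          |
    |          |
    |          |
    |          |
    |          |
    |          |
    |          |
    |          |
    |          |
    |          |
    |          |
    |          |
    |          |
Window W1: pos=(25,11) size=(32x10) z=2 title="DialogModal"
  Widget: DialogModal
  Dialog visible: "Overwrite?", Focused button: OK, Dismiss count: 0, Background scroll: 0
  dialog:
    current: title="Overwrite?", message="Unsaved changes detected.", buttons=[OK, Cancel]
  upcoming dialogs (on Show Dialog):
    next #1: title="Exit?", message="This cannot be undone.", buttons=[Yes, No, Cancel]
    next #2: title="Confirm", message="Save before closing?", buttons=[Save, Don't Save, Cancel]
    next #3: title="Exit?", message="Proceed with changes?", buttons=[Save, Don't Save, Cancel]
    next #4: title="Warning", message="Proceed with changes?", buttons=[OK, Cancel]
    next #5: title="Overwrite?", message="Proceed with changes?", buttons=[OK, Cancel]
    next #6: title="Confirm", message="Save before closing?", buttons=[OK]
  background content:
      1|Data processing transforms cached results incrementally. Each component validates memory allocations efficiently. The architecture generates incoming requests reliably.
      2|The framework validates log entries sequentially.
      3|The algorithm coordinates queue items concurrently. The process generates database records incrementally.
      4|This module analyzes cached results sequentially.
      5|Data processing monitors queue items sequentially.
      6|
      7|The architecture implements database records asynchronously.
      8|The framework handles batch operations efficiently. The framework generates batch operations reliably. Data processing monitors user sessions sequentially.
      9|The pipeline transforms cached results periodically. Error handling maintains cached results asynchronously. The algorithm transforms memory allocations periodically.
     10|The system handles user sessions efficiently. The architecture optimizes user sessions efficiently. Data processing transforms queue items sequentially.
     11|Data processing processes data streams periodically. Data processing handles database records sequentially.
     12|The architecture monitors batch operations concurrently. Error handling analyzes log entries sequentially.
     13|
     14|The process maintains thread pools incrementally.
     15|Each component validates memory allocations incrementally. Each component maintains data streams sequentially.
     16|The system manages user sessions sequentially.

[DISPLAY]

                                                     
                                                     
                                                     
                                                     
                  ┏━━━━━━━━━━━━━━━━━━━━━━━━━━━━━━┓   
                  ┃ DialogModal                  ┃   
                  ┠──────────────────────────────┨   
      ┏━━━━━━━━━━━┃Da┌────────────────────────┐ac┃   
      ┃ Tetris    ┃Th│       Overwrite?       │en┃   
      ┠───────────┃Th│Unsaved changes detected│eu┃   
      ┃          │┃Th│     [OK]  Cancel       │re┃   
      ┃          │┃Da└────────────────────────┘ue┃   
      ┃          │┃                              ┃   
      ┃          │┗━━━━━━━━━━━━━━━━━━━━━━━━━━━━━━┛   
      ┃          │             ┃                     
      ┃          │             ┃                     
      ┃          │Score:       ┃                     


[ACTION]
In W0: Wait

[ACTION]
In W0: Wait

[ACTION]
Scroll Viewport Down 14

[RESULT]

      ┏━━━━━━━━━━━┃Da┌────────────────────────┐ac┃   
      ┃ Tetris    ┃Th│       Overwrite?       │en┃   
      ┠───────────┃Th│Unsaved changes detected│eu┃   
      ┃          │┃Th│     [OK]  Cancel       │re┃   
      ┃          │┃Da└────────────────────────┘ue┃   
      ┃          │┃                              ┃   
      ┃          │┗━━━━━━━━━━━━━━━━━━━━━━━━━━━━━━┛   
      ┃          │             ┃                     
      ┃          │             ┃                     
      ┃          │Score:       ┃                     
      ┃          │0            ┃                     
      ┃          │             ┃                     
      ┃          │             ┃                     
      ┗━━━━━━━━━━━━━━━━━━━━━━━━┛                     
                                                     
                                                     
                                                     
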